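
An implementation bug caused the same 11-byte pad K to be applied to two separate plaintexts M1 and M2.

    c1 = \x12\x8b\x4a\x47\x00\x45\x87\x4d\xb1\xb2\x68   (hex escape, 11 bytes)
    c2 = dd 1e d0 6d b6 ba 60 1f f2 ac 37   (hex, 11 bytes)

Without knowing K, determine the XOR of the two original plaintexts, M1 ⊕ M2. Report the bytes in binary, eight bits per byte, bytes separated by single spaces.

c1 ⊕ c2 = (M1 ⊕ K) ⊕ (M2 ⊕ K) = M1 ⊕ M2 — the shared key cancels under XOR.
byte 0: 12 XOR dd = cf
byte 1: 8b XOR 1e = 95
byte 2: 4a XOR d0 = 9a
byte 3: 47 XOR 6d = 2a
byte 4: 00 XOR b6 = b6
byte 5: 45 XOR ba = ff
byte 6: 87 XOR 60 = e7
byte 7: 4d XOR 1f = 52
byte 8: b1 XOR f2 = 43
byte 9: b2 XOR ac = 1e
byte 10: 68 XOR 37 = 5f

11001111 10010101 10011010 00101010 10110110 11111111 11100111 01010010 01000011 00011110 01011111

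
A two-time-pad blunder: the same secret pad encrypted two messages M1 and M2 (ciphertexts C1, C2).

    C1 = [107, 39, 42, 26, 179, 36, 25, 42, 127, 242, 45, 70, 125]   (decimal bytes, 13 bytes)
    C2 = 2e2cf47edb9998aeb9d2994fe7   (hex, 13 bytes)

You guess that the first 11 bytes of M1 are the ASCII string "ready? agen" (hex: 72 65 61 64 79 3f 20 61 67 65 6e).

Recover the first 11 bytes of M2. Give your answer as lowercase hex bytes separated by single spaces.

First, C1 ⊕ C2 = (M1 ⊕ K) ⊕ (M2 ⊕ K) = M1 ⊕ M2, so the key drops out. Then M2 = (M1 ⊕ M2) ⊕ M1 over the first 11 bytes.
byte 0: (6b xor 2e) xor 72 = 45 xor 72 = 37
byte 1: (27 xor 2c) xor 65 = 0b xor 65 = 6e
byte 2: (2a xor f4) xor 61 = de xor 61 = bf
byte 3: (1a xor 7e) xor 64 = 64 xor 64 = 00
byte 4: (b3 xor db) xor 79 = 68 xor 79 = 11
byte 5: (24 xor 99) xor 3f = bd xor 3f = 82
byte 6: (19 xor 98) xor 20 = 81 xor 20 = a1
byte 7: (2a xor ae) xor 61 = 84 xor 61 = e5
byte 8: (7f xor b9) xor 67 = c6 xor 67 = a1
byte 9: (f2 xor d2) xor 65 = 20 xor 65 = 45
byte 10: (2d xor 99) xor 6e = b4 xor 6e = da

37 6e bf 00 11 82 a1 e5 a1 45 da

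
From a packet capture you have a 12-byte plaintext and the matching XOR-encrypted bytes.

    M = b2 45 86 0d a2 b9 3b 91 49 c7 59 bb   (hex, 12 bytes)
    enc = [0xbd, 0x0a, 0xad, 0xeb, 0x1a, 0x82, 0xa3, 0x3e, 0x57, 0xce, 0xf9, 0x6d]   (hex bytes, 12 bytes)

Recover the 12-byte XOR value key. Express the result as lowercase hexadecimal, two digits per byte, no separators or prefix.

0f4f2be6b83b98af1e09a0d6

Since enc = M ⊕ key, XORing both sides with M gives key = M ⊕ enc.
b2 ⊕ bd = 0f
45 ⊕ 0a = 4f
86 ⊕ ad = 2b
0d ⊕ eb = e6
a2 ⊕ 1a = b8
b9 ⊕ 82 = 3b
3b ⊕ a3 = 98
91 ⊕ 3e = af
49 ⊕ 57 = 1e
c7 ⊕ ce = 09
59 ⊕ f9 = a0
bb ⊕ 6d = d6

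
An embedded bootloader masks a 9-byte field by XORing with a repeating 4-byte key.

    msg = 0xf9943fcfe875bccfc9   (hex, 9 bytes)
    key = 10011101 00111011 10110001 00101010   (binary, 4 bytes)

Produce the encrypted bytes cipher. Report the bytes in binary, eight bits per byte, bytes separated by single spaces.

01100100 10101111 10001110 11100101 01110101 01001110 00001101 11100101 01010100

The 4-byte key repeats, so the effective keystream is 9d 3b b1 2a 9d 3b b1 2a 9d.
byte 0: 249 ⊕ 157 = 100
byte 1: 148 ⊕  59 = 175
byte 2:  63 ⊕ 177 = 142
byte 3: 207 ⊕  42 = 229
byte 4: 232 ⊕ 157 = 117
byte 5: 117 ⊕  59 =  78
byte 6: 188 ⊕ 177 =  13
byte 7: 207 ⊕  42 = 229
byte 8: 201 ⊕ 157 =  84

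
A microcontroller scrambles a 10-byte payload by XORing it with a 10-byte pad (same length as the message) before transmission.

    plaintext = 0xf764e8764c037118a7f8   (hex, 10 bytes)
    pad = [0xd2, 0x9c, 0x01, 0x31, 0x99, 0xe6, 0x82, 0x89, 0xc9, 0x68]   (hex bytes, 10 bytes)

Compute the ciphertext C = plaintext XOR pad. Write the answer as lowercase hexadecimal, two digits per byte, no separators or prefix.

25f8e947d5e5f3916e90

f7 ⊕ d2 = 25
64 ⊕ 9c = f8
e8 ⊕ 01 = e9
76 ⊕ 31 = 47
4c ⊕ 99 = d5
03 ⊕ e6 = e5
71 ⊕ 82 = f3
18 ⊕ 89 = 91
a7 ⊕ c9 = 6e
f8 ⊕ 68 = 90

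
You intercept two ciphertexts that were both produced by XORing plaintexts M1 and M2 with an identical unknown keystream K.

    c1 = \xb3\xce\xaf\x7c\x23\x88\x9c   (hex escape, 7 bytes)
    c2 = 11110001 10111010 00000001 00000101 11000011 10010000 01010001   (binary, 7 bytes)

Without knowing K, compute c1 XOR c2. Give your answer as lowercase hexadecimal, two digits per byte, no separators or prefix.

c1 ⊕ c2 = (M1 ⊕ K) ⊕ (M2 ⊕ K) = M1 ⊕ M2 — the shared key cancels under XOR.
byte 0: 179 xor 241 =  66
byte 1: 206 xor 186 = 116
byte 2: 175 xor   1 = 174
byte 3: 124 xor   5 = 121
byte 4:  35 xor 195 = 224
byte 5: 136 xor 144 =  24
byte 6: 156 xor  81 = 205

4274ae79e018cd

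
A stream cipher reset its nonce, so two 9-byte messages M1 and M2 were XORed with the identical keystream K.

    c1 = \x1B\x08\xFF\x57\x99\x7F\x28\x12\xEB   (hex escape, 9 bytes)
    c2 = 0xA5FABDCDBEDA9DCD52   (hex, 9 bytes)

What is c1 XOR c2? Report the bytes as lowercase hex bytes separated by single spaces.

c1 ⊕ c2 = (M1 ⊕ K) ⊕ (M2 ⊕ K) = M1 ⊕ M2 — the shared key cancels under XOR.
byte 0:  27 xor 165 = 190
byte 1:   8 xor 250 = 242
byte 2: 255 xor 189 =  66
byte 3:  87 xor 205 = 154
byte 4: 153 xor 190 =  39
byte 5: 127 xor 218 = 165
byte 6:  40 xor 157 = 181
byte 7:  18 xor 205 = 223
byte 8: 235 xor  82 = 185

be f2 42 9a 27 a5 b5 df b9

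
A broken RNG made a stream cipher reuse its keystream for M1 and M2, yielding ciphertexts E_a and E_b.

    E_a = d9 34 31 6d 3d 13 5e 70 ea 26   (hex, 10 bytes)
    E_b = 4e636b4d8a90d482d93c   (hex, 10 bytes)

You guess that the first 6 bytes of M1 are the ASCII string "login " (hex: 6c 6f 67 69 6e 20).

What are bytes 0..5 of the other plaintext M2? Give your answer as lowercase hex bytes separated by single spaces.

First, E_a ⊕ E_b = (M1 ⊕ K) ⊕ (M2 ⊕ K) = M1 ⊕ M2, so the key drops out. Then M2 = (M1 ⊕ M2) ⊕ M1 over the first 6 bytes.
byte 0: (d9 xor 4e) xor 6c = 97 xor 6c = fb
byte 1: (34 xor 63) xor 6f = 57 xor 6f = 38
byte 2: (31 xor 6b) xor 67 = 5a xor 67 = 3d
byte 3: (6d xor 4d) xor 69 = 20 xor 69 = 49
byte 4: (3d xor 8a) xor 6e = b7 xor 6e = d9
byte 5: (13 xor 90) xor 20 = 83 xor 20 = a3

fb 38 3d 49 d9 a3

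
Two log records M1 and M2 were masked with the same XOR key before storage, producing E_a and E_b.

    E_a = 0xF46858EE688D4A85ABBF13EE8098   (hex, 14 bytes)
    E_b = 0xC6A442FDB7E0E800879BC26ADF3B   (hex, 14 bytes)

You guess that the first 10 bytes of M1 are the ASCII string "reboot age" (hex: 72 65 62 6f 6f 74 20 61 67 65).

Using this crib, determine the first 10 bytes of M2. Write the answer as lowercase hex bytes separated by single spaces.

40 a9 78 7c b0 19 82 e4 4b 41

First, E_a ⊕ E_b = (M1 ⊕ K) ⊕ (M2 ⊕ K) = M1 ⊕ M2, so the key drops out. Then M2 = (M1 ⊕ M2) ⊕ M1 over the first 10 bytes.
byte 0: (f4 XOR c6) XOR 72 = 32 XOR 72 = 40
byte 1: (68 XOR a4) XOR 65 = cc XOR 65 = a9
byte 2: (58 XOR 42) XOR 62 = 1a XOR 62 = 78
byte 3: (ee XOR fd) XOR 6f = 13 XOR 6f = 7c
byte 4: (68 XOR b7) XOR 6f = df XOR 6f = b0
byte 5: (8d XOR e0) XOR 74 = 6d XOR 74 = 19
byte 6: (4a XOR e8) XOR 20 = a2 XOR 20 = 82
byte 7: (85 XOR 00) XOR 61 = 85 XOR 61 = e4
byte 8: (ab XOR 87) XOR 67 = 2c XOR 67 = 4b
byte 9: (bf XOR 9b) XOR 65 = 24 XOR 65 = 41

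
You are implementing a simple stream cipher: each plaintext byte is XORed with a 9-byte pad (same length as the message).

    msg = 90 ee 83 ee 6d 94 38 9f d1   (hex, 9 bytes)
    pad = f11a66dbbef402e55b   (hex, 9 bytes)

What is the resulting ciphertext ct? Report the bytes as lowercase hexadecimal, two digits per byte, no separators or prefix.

XOR is its own inverse, so applying the key byte-wise gives the result directly.
10010000 xor 11110001 = 01100001
11101110 xor 00011010 = 11110100
10000011 xor 01100110 = 11100101
11101110 xor 11011011 = 00110101
01101101 xor 10111110 = 11010011
10010100 xor 11110100 = 01100000
00111000 xor 00000010 = 00111010
10011111 xor 11100101 = 01111010
11010001 xor 01011011 = 10001010

61f4e535d3603a7a8a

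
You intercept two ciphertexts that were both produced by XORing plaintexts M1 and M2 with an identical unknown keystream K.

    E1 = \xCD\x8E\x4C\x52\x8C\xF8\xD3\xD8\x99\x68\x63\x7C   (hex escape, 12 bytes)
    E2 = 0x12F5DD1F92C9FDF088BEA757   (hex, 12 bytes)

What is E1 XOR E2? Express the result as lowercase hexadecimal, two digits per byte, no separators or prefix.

df7b914d1e312e2811d6c42b

E1 ⊕ E2 = (M1 ⊕ K) ⊕ (M2 ⊕ K) = M1 ⊕ M2 — the shared key cancels under XOR.
205 ⊕  18 = 223
142 ⊕ 245 = 123
 76 ⊕ 221 = 145
 82 ⊕  31 =  77
140 ⊕ 146 =  30
248 ⊕ 201 =  49
211 ⊕ 253 =  46
216 ⊕ 240 =  40
153 ⊕ 136 =  17
104 ⊕ 190 = 214
 99 ⊕ 167 = 196
124 ⊕  87 =  43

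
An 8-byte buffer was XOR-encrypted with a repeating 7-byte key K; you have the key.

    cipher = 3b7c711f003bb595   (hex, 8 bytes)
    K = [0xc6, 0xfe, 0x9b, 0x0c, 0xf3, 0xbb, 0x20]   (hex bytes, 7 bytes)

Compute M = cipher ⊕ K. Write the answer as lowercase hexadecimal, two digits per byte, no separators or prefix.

fd82ea13f3809553

The 7-byte key repeats, so the effective keystream is c6 fe 9b 0c f3 bb 20 c6.
byte 0: 3b xor c6 = fd
byte 1: 7c xor fe = 82
byte 2: 71 xor 9b = ea
byte 3: 1f xor 0c = 13
byte 4: 00 xor f3 = f3
byte 5: 3b xor bb = 80
byte 6: b5 xor 20 = 95
byte 7: 95 xor c6 = 53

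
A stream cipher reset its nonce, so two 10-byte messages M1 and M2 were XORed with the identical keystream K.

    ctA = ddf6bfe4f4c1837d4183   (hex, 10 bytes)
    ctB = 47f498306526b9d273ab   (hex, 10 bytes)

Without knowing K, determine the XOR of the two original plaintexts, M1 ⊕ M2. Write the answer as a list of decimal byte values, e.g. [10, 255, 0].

ctA ⊕ ctB = (M1 ⊕ K) ⊕ (M2 ⊕ K) = M1 ⊕ M2 — the shared key cancels under XOR.
byte 0: 11011101 XOR 01000111 = 10011010
byte 1: 11110110 XOR 11110100 = 00000010
byte 2: 10111111 XOR 10011000 = 00100111
byte 3: 11100100 XOR 00110000 = 11010100
byte 4: 11110100 XOR 01100101 = 10010001
byte 5: 11000001 XOR 00100110 = 11100111
byte 6: 10000011 XOR 10111001 = 00111010
byte 7: 01111101 XOR 11010010 = 10101111
byte 8: 01000001 XOR 01110011 = 00110010
byte 9: 10000011 XOR 10101011 = 00101000

[154, 2, 39, 212, 145, 231, 58, 175, 50, 40]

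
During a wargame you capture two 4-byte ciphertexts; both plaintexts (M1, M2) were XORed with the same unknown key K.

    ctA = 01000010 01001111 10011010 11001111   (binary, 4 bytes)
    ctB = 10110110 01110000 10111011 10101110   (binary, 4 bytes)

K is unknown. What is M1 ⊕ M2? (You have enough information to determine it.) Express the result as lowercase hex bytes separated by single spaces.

f4 3f 21 61

ctA ⊕ ctB = (M1 ⊕ K) ⊕ (M2 ⊕ K) = M1 ⊕ M2 — the shared key cancels under XOR.
byte 0: 42 ⊕ b6 = f4
byte 1: 4f ⊕ 70 = 3f
byte 2: 9a ⊕ bb = 21
byte 3: cf ⊕ ae = 61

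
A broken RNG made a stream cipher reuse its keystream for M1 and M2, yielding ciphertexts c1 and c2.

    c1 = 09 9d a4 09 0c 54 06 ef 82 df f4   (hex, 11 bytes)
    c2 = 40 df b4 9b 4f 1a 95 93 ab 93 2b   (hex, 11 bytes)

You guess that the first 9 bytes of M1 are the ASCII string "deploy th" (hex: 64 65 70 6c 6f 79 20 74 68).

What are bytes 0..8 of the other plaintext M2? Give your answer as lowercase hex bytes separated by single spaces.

First, c1 ⊕ c2 = (M1 ⊕ K) ⊕ (M2 ⊕ K) = M1 ⊕ M2, so the key drops out. Then M2 = (M1 ⊕ M2) ⊕ M1 over the first 9 bytes.
byte 0: (09 ^ 40) ^ 64 = 49 ^ 64 = 2d
byte 1: (9d ^ df) ^ 65 = 42 ^ 65 = 27
byte 2: (a4 ^ b4) ^ 70 = 10 ^ 70 = 60
byte 3: (09 ^ 9b) ^ 6c = 92 ^ 6c = fe
byte 4: (0c ^ 4f) ^ 6f = 43 ^ 6f = 2c
byte 5: (54 ^ 1a) ^ 79 = 4e ^ 79 = 37
byte 6: (06 ^ 95) ^ 20 = 93 ^ 20 = b3
byte 7: (ef ^ 93) ^ 74 = 7c ^ 74 = 08
byte 8: (82 ^ ab) ^ 68 = 29 ^ 68 = 41

2d 27 60 fe 2c 37 b3 08 41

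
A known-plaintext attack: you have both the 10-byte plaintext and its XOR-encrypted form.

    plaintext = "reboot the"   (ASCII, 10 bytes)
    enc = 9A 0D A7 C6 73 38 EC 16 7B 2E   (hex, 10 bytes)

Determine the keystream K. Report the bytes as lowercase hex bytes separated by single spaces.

e8 68 c5 a9 1c 4c cc 62 13 4b

Since enc = plaintext ⊕ K, XORing both sides with plaintext gives K = plaintext ⊕ enc.
72 xor 9a = e8
65 xor 0d = 68
62 xor a7 = c5
6f xor c6 = a9
6f xor 73 = 1c
74 xor 38 = 4c
20 xor ec = cc
74 xor 16 = 62
68 xor 7b = 13
65 xor 2e = 4b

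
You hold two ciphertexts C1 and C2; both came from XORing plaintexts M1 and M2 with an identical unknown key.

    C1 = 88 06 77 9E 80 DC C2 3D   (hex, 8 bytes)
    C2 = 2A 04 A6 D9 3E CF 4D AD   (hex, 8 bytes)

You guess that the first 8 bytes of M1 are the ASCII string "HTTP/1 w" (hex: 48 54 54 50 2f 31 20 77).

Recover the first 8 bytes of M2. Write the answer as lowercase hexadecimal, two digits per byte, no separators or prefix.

First, C1 ⊕ C2 = (M1 ⊕ K) ⊕ (M2 ⊕ K) = M1 ⊕ M2, so the key drops out. Then M2 = (M1 ⊕ M2) ⊕ M1 over the first 8 bytes.
byte 0: (88 xor 2a) xor 48 = a2 xor 48 = ea
byte 1: (06 xor 04) xor 54 = 02 xor 54 = 56
byte 2: (77 xor a6) xor 54 = d1 xor 54 = 85
byte 3: (9e xor d9) xor 50 = 47 xor 50 = 17
byte 4: (80 xor 3e) xor 2f = be xor 2f = 91
byte 5: (dc xor cf) xor 31 = 13 xor 31 = 22
byte 6: (c2 xor 4d) xor 20 = 8f xor 20 = af
byte 7: (3d xor ad) xor 77 = 90 xor 77 = e7

ea5685179122afe7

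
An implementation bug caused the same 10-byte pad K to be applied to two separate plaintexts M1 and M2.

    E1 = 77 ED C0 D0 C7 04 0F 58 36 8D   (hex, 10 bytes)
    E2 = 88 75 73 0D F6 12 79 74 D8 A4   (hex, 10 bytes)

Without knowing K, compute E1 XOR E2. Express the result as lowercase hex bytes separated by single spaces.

E1 ⊕ E2 = (M1 ⊕ K) ⊕ (M2 ⊕ K) = M1 ⊕ M2 — the shared key cancels under XOR.
byte 0: 77 XOR 88 = ff
byte 1: ed XOR 75 = 98
byte 2: c0 XOR 73 = b3
byte 3: d0 XOR 0d = dd
byte 4: c7 XOR f6 = 31
byte 5: 04 XOR 12 = 16
byte 6: 0f XOR 79 = 76
byte 7: 58 XOR 74 = 2c
byte 8: 36 XOR d8 = ee
byte 9: 8d XOR a4 = 29

ff 98 b3 dd 31 16 76 2c ee 29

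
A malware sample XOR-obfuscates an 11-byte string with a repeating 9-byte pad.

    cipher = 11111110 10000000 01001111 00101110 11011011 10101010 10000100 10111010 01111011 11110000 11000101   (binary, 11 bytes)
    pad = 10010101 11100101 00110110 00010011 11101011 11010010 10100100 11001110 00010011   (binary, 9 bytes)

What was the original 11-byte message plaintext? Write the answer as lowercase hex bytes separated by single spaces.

The 9-byte key repeats, so the effective keystream is 95 e5 36 13 eb d2 a4 ce 13 95 e5.
byte 0: fe ⊕ 95 = 6b
byte 1: 80 ⊕ e5 = 65
byte 2: 4f ⊕ 36 = 79
byte 3: 2e ⊕ 13 = 3d
byte 4: db ⊕ eb = 30
byte 5: aa ⊕ d2 = 78
byte 6: 84 ⊕ a4 = 20
byte 7: ba ⊕ ce = 74
byte 8: 7b ⊕ 13 = 68
byte 9: f0 ⊕ 95 = 65
byte 10: c5 ⊕ e5 = 20

6b 65 79 3d 30 78 20 74 68 65 20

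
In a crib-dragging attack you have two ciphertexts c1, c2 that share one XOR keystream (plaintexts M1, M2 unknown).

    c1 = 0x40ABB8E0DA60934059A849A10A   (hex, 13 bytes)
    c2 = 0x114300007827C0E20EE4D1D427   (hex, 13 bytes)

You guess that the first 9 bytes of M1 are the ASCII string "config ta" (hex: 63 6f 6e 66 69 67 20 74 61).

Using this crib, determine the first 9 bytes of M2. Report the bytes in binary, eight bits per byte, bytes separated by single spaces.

00110010 10000111 11010110 10000110 11001011 00100000 01110011 11010110 00110110

First, c1 ⊕ c2 = (M1 ⊕ K) ⊕ (M2 ⊕ K) = M1 ⊕ M2, so the key drops out. Then M2 = (M1 ⊕ M2) ⊕ M1 over the first 9 bytes.
byte 0: (40 XOR 11) XOR 63 = 51 XOR 63 = 32
byte 1: (ab XOR 43) XOR 6f = e8 XOR 6f = 87
byte 2: (b8 XOR 00) XOR 6e = b8 XOR 6e = d6
byte 3: (e0 XOR 00) XOR 66 = e0 XOR 66 = 86
byte 4: (da XOR 78) XOR 69 = a2 XOR 69 = cb
byte 5: (60 XOR 27) XOR 67 = 47 XOR 67 = 20
byte 6: (93 XOR c0) XOR 20 = 53 XOR 20 = 73
byte 7: (40 XOR e2) XOR 74 = a2 XOR 74 = d6
byte 8: (59 XOR 0e) XOR 61 = 57 XOR 61 = 36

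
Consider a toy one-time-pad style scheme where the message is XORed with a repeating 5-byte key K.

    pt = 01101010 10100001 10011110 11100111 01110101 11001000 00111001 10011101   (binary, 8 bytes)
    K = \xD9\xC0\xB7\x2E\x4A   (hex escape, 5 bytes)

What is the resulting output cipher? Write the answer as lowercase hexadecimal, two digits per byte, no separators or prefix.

The 5-byte key repeats, so the effective keystream is d9 c0 b7 2e 4a d9 c0 b7.
byte 0: 106 ^ 217 = 179
byte 1: 161 ^ 192 =  97
byte 2: 158 ^ 183 =  41
byte 3: 231 ^  46 = 201
byte 4: 117 ^  74 =  63
byte 5: 200 ^ 217 =  17
byte 6:  57 ^ 192 = 249
byte 7: 157 ^ 183 =  42

b36129c93f11f92a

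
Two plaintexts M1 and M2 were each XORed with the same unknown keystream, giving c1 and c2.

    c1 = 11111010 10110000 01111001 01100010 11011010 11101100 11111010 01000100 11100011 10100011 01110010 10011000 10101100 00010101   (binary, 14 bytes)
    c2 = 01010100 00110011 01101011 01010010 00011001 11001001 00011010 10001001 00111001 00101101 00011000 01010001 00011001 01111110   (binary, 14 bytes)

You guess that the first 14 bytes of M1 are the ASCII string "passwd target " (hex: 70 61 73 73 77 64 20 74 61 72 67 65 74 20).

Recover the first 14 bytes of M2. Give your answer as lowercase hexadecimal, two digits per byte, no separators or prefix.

First, c1 ⊕ c2 = (M1 ⊕ K) ⊕ (M2 ⊕ K) = M1 ⊕ M2, so the key drops out. Then M2 = (M1 ⊕ M2) ⊕ M1 over the first 14 bytes.
byte 0: (fa ^ 54) ^ 70 = ae ^ 70 = de
byte 1: (b0 ^ 33) ^ 61 = 83 ^ 61 = e2
byte 2: (79 ^ 6b) ^ 73 = 12 ^ 73 = 61
byte 3: (62 ^ 52) ^ 73 = 30 ^ 73 = 43
byte 4: (da ^ 19) ^ 77 = c3 ^ 77 = b4
byte 5: (ec ^ c9) ^ 64 = 25 ^ 64 = 41
byte 6: (fa ^ 1a) ^ 20 = e0 ^ 20 = c0
byte 7: (44 ^ 89) ^ 74 = cd ^ 74 = b9
byte 8: (e3 ^ 39) ^ 61 = da ^ 61 = bb
byte 9: (a3 ^ 2d) ^ 72 = 8e ^ 72 = fc
byte 10: (72 ^ 18) ^ 67 = 6a ^ 67 = 0d
byte 11: (98 ^ 51) ^ 65 = c9 ^ 65 = ac
byte 12: (ac ^ 19) ^ 74 = b5 ^ 74 = c1
byte 13: (15 ^ 7e) ^ 20 = 6b ^ 20 = 4b

dee26143b441c0b9bbfc0dacc14b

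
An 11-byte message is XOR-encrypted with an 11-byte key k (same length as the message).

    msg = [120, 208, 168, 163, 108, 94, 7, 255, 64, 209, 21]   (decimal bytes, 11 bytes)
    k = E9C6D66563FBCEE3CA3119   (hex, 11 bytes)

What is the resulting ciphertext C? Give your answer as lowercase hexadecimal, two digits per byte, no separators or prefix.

91167ec60fa5c91c8ae00c

XOR is its own inverse, so applying the key byte-wise gives the result directly.
byte 0: 78 ^ e9 = 91
byte 1: d0 ^ c6 = 16
byte 2: a8 ^ d6 = 7e
byte 3: a3 ^ 65 = c6
byte 4: 6c ^ 63 = 0f
byte 5: 5e ^ fb = a5
byte 6: 07 ^ ce = c9
byte 7: ff ^ e3 = 1c
byte 8: 40 ^ ca = 8a
byte 9: d1 ^ 31 = e0
byte 10: 15 ^ 19 = 0c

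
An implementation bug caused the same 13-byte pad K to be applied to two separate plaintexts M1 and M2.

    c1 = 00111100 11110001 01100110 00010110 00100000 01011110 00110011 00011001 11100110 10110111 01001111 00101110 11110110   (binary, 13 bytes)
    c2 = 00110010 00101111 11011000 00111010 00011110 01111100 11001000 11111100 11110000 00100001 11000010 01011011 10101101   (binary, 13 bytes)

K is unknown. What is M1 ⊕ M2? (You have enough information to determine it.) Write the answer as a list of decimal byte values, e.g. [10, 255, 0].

[14, 222, 190, 44, 62, 34, 251, 229, 22, 150, 141, 117, 91]

c1 ⊕ c2 = (M1 ⊕ K) ⊕ (M2 ⊕ K) = M1 ⊕ M2 — the shared key cancels under XOR.
byte 0: 3c ^ 32 = 0e
byte 1: f1 ^ 2f = de
byte 2: 66 ^ d8 = be
byte 3: 16 ^ 3a = 2c
byte 4: 20 ^ 1e = 3e
byte 5: 5e ^ 7c = 22
byte 6: 33 ^ c8 = fb
byte 7: 19 ^ fc = e5
byte 8: e6 ^ f0 = 16
byte 9: b7 ^ 21 = 96
byte 10: 4f ^ c2 = 8d
byte 11: 2e ^ 5b = 75
byte 12: f6 ^ ad = 5b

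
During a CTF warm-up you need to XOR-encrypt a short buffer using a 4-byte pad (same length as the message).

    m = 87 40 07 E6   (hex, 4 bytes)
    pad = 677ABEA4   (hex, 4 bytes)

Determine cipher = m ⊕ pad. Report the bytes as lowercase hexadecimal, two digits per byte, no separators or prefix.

XOR is its own inverse, so applying the key byte-wise gives the result directly.
87 ⊕ 67 = e0
40 ⊕ 7a = 3a
07 ⊕ be = b9
e6 ⊕ a4 = 42

e03ab942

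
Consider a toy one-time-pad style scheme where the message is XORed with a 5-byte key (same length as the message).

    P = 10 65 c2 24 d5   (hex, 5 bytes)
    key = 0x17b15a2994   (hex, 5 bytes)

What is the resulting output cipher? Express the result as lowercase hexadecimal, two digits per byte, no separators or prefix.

byte 0: 10 ⊕ 17 = 07
byte 1: 65 ⊕ b1 = d4
byte 2: c2 ⊕ 5a = 98
byte 3: 24 ⊕ 29 = 0d
byte 4: d5 ⊕ 94 = 41

07d4980d41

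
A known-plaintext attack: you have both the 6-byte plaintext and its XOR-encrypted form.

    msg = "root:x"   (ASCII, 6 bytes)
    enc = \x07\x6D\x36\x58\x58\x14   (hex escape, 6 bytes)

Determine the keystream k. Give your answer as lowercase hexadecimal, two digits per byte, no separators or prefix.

7502592c626c

Since enc = msg ⊕ k, XORing both sides with msg gives k = msg ⊕ enc.
72 xor 07 = 75
6f xor 6d = 02
6f xor 36 = 59
74 xor 58 = 2c
3a xor 58 = 62
78 xor 14 = 6c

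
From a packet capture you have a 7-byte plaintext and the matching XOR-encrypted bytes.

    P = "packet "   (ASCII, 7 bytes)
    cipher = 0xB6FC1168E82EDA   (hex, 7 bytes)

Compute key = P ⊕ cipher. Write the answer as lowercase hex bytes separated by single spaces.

c6 9d 72 03 8d 5a fa

Since cipher = P ⊕ key, XORing both sides with P gives key = P ⊕ cipher.
70 xor b6 = c6
61 xor fc = 9d
63 xor 11 = 72
6b xor 68 = 03
65 xor e8 = 8d
74 xor 2e = 5a
20 xor da = fa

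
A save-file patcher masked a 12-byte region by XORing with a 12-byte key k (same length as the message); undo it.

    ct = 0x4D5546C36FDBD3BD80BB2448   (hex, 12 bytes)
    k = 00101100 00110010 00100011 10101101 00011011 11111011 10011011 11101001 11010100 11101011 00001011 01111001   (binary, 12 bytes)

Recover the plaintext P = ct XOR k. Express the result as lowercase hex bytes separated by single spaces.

61 67 65 6e 74 20 48 54 54 50 2f 31

XOR is its own inverse, so applying the key byte-wise gives the result directly.
4d xor 2c = 61
55 xor 32 = 67
46 xor 23 = 65
c3 xor ad = 6e
6f xor 1b = 74
db xor fb = 20
d3 xor 9b = 48
bd xor e9 = 54
80 xor d4 = 54
bb xor eb = 50
24 xor 0b = 2f
48 xor 79 = 31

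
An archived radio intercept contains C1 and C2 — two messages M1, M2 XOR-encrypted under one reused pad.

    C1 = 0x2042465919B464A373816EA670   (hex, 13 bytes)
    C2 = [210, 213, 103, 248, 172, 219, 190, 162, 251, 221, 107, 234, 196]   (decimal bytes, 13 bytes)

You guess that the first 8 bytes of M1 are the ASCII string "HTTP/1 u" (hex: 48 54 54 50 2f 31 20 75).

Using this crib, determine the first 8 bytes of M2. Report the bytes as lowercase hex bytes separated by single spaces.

First, C1 ⊕ C2 = (M1 ⊕ K) ⊕ (M2 ⊕ K) = M1 ⊕ M2, so the key drops out. Then M2 = (M1 ⊕ M2) ⊕ M1 over the first 8 bytes.
byte 0: (20 XOR d2) XOR 48 = f2 XOR 48 = ba
byte 1: (42 XOR d5) XOR 54 = 97 XOR 54 = c3
byte 2: (46 XOR 67) XOR 54 = 21 XOR 54 = 75
byte 3: (59 XOR f8) XOR 50 = a1 XOR 50 = f1
byte 4: (19 XOR ac) XOR 2f = b5 XOR 2f = 9a
byte 5: (b4 XOR db) XOR 31 = 6f XOR 31 = 5e
byte 6: (64 XOR be) XOR 20 = da XOR 20 = fa
byte 7: (a3 XOR a2) XOR 75 = 01 XOR 75 = 74

ba c3 75 f1 9a 5e fa 74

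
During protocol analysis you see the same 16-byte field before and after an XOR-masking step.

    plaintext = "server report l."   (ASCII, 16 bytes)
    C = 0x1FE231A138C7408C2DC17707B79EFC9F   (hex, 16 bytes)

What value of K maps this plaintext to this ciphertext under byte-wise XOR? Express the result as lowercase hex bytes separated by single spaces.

6c 87 43 d7 5d b5 60 fe 48 b1 18 75 c3 be 90 b1

Since C = plaintext ⊕ K, XORing both sides with plaintext gives K = plaintext ⊕ C.
73 ^ 1f = 6c
65 ^ e2 = 87
72 ^ 31 = 43
76 ^ a1 = d7
65 ^ 38 = 5d
72 ^ c7 = b5
20 ^ 40 = 60
72 ^ 8c = fe
65 ^ 2d = 48
70 ^ c1 = b1
6f ^ 77 = 18
72 ^ 07 = 75
74 ^ b7 = c3
20 ^ 9e = be
6c ^ fc = 90
2e ^ 9f = b1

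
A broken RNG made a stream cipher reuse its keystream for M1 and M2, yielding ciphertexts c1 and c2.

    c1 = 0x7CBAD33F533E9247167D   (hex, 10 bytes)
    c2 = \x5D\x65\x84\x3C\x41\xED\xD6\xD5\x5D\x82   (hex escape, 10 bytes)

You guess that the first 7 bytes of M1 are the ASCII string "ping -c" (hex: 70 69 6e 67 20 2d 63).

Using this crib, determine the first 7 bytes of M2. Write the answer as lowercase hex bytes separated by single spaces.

First, c1 ⊕ c2 = (M1 ⊕ K) ⊕ (M2 ⊕ K) = M1 ⊕ M2, so the key drops out. Then M2 = (M1 ⊕ M2) ⊕ M1 over the first 7 bytes.
byte 0: (7c XOR 5d) XOR 70 = 21 XOR 70 = 51
byte 1: (ba XOR 65) XOR 69 = df XOR 69 = b6
byte 2: (d3 XOR 84) XOR 6e = 57 XOR 6e = 39
byte 3: (3f XOR 3c) XOR 67 = 03 XOR 67 = 64
byte 4: (53 XOR 41) XOR 20 = 12 XOR 20 = 32
byte 5: (3e XOR ed) XOR 2d = d3 XOR 2d = fe
byte 6: (92 XOR d6) XOR 63 = 44 XOR 63 = 27

51 b6 39 64 32 fe 27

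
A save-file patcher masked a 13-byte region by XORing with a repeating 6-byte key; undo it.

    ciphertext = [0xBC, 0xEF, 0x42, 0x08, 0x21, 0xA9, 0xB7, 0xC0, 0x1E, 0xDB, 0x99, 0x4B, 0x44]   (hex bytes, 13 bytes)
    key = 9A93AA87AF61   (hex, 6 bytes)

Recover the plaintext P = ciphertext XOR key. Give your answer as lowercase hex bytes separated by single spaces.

The 6-byte key repeats, so the effective keystream is 9a 93 aa 87 af 61 9a 93 aa 87 af 61 9a.
byte 0: bc ^ 9a = 26
byte 1: ef ^ 93 = 7c
byte 2: 42 ^ aa = e8
byte 3: 08 ^ 87 = 8f
byte 4: 21 ^ af = 8e
byte 5: a9 ^ 61 = c8
byte 6: b7 ^ 9a = 2d
byte 7: c0 ^ 93 = 53
byte 8: 1e ^ aa = b4
byte 9: db ^ 87 = 5c
byte 10: 99 ^ af = 36
byte 11: 4b ^ 61 = 2a
byte 12: 44 ^ 9a = de

26 7c e8 8f 8e c8 2d 53 b4 5c 36 2a de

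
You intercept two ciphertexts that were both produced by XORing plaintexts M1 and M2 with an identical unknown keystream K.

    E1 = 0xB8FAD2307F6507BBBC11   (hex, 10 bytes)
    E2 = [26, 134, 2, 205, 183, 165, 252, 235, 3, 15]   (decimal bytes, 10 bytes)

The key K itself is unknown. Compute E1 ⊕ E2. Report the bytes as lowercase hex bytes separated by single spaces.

a2 7c d0 fd c8 c0 fb 50 bf 1e

E1 ⊕ E2 = (M1 ⊕ K) ⊕ (M2 ⊕ K) = M1 ⊕ M2 — the shared key cancels under XOR.
b8 ^ 1a = a2
fa ^ 86 = 7c
d2 ^ 02 = d0
30 ^ cd = fd
7f ^ b7 = c8
65 ^ a5 = c0
07 ^ fc = fb
bb ^ eb = 50
bc ^ 03 = bf
11 ^ 0f = 1e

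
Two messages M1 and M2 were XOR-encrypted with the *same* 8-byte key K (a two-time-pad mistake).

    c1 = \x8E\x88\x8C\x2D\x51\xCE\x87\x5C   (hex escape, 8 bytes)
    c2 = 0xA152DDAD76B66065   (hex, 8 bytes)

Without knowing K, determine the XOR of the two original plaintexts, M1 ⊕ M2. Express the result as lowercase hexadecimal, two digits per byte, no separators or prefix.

2fda51802778e739

c1 ⊕ c2 = (M1 ⊕ K) ⊕ (M2 ⊕ K) = M1 ⊕ M2 — the shared key cancels under XOR.
byte 0: 8e ⊕ a1 = 2f
byte 1: 88 ⊕ 52 = da
byte 2: 8c ⊕ dd = 51
byte 3: 2d ⊕ ad = 80
byte 4: 51 ⊕ 76 = 27
byte 5: ce ⊕ b6 = 78
byte 6: 87 ⊕ 60 = e7
byte 7: 5c ⊕ 65 = 39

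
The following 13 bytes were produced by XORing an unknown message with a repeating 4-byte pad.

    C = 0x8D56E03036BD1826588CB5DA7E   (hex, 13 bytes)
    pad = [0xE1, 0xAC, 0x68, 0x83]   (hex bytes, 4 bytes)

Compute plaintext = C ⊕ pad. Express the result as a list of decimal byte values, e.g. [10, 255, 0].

[108, 250, 136, 179, 215, 17, 112, 165, 185, 32, 221, 89, 159]

The 4-byte key repeats, so the effective keystream is e1 ac 68 83 e1 ac 68 83 e1 ac 68 83 e1.
byte 0: 8d xor e1 = 6c
byte 1: 56 xor ac = fa
byte 2: e0 xor 68 = 88
byte 3: 30 xor 83 = b3
byte 4: 36 xor e1 = d7
byte 5: bd xor ac = 11
byte 6: 18 xor 68 = 70
byte 7: 26 xor 83 = a5
byte 8: 58 xor e1 = b9
byte 9: 8c xor ac = 20
byte 10: b5 xor 68 = dd
byte 11: da xor 83 = 59
byte 12: 7e xor e1 = 9f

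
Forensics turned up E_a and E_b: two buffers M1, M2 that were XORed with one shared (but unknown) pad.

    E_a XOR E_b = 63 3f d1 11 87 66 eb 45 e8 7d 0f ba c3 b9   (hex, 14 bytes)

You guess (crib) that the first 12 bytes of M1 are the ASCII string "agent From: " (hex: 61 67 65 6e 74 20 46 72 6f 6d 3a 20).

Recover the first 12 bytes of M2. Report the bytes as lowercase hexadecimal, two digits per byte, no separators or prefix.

Since E_a ⊕ E_b = M1 ⊕ M2, XORing with the guessed M1 bytes yields the corresponding M2 bytes: M2 = (E_a ⊕ E_b) ⊕ M1.
byte 0: 01100011 xor 01100001 = 00000010
byte 1: 00111111 xor 01100111 = 01011000
byte 2: 11010001 xor 01100101 = 10110100
byte 3: 00010001 xor 01101110 = 01111111
byte 4: 10000111 xor 01110100 = 11110011
byte 5: 01100110 xor 00100000 = 01000110
byte 6: 11101011 xor 01000110 = 10101101
byte 7: 01000101 xor 01110010 = 00110111
byte 8: 11101000 xor 01101111 = 10000111
byte 9: 01111101 xor 01101101 = 00010000
byte 10: 00001111 xor 00111010 = 00110101
byte 11: 10111010 xor 00100000 = 10011010

0258b47ff346ad378710359a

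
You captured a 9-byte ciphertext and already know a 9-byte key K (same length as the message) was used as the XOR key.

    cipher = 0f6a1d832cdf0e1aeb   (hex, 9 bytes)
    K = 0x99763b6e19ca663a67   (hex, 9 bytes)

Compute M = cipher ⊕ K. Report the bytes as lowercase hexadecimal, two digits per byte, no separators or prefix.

961c26ed351568208c

0f xor 99 = 96
6a xor 76 = 1c
1d xor 3b = 26
83 xor 6e = ed
2c xor 19 = 35
df xor ca = 15
0e xor 66 = 68
1a xor 3a = 20
eb xor 67 = 8c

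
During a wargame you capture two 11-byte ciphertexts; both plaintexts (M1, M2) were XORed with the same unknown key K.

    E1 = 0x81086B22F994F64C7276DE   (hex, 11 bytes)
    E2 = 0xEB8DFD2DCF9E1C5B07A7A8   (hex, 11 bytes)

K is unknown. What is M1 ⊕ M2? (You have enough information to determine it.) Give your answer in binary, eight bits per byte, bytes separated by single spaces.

E1 ⊕ E2 = (M1 ⊕ K) ⊕ (M2 ⊕ K) = M1 ⊕ M2 — the shared key cancels under XOR.
81 ⊕ eb = 6a
08 ⊕ 8d = 85
6b ⊕ fd = 96
22 ⊕ 2d = 0f
f9 ⊕ cf = 36
94 ⊕ 9e = 0a
f6 ⊕ 1c = ea
4c ⊕ 5b = 17
72 ⊕ 07 = 75
76 ⊕ a7 = d1
de ⊕ a8 = 76

01101010 10000101 10010110 00001111 00110110 00001010 11101010 00010111 01110101 11010001 01110110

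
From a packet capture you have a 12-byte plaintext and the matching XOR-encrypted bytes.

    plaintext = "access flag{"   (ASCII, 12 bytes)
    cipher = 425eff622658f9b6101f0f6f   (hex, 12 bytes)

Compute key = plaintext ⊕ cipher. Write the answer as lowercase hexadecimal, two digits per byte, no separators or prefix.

Since cipher = plaintext ⊕ key, XORing both sides with plaintext gives key = plaintext ⊕ cipher.
 97 ^  66 =  35
 99 ^  94 =  61
 99 ^ 255 = 156
101 ^  98 =   7
115 ^  38 =  85
115 ^  88 =  43
 32 ^ 249 = 217
102 ^ 182 = 208
108 ^  16 = 124
 97 ^  31 = 126
103 ^  15 = 104
123 ^ 111 =  20

233d9c07552bd9d07c7e6814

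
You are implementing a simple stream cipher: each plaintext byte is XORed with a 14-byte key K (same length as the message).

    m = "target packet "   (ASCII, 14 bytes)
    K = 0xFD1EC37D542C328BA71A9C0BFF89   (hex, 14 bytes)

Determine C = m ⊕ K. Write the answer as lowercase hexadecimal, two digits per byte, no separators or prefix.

byte 0: 74 ^ fd = 89
byte 1: 61 ^ 1e = 7f
byte 2: 72 ^ c3 = b1
byte 3: 67 ^ 7d = 1a
byte 4: 65 ^ 54 = 31
byte 5: 74 ^ 2c = 58
byte 6: 20 ^ 32 = 12
byte 7: 70 ^ 8b = fb
byte 8: 61 ^ a7 = c6
byte 9: 63 ^ 1a = 79
byte 10: 6b ^ 9c = f7
byte 11: 65 ^ 0b = 6e
byte 12: 74 ^ ff = 8b
byte 13: 20 ^ 89 = a9

897fb11a315812fbc679f76e8ba9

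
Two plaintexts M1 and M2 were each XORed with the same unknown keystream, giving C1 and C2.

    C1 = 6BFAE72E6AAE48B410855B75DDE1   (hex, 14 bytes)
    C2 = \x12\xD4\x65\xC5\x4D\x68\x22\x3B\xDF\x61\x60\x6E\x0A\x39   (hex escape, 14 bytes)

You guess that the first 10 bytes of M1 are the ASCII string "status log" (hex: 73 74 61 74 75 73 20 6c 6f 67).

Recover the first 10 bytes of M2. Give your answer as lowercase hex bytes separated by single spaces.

0a 5a e3 9f 52 b5 4a e3 a0 83

First, C1 ⊕ C2 = (M1 ⊕ K) ⊕ (M2 ⊕ K) = M1 ⊕ M2, so the key drops out. Then M2 = (M1 ⊕ M2) ⊕ M1 over the first 10 bytes.
byte 0: (6b xor 12) xor 73 = 79 xor 73 = 0a
byte 1: (fa xor d4) xor 74 = 2e xor 74 = 5a
byte 2: (e7 xor 65) xor 61 = 82 xor 61 = e3
byte 3: (2e xor c5) xor 74 = eb xor 74 = 9f
byte 4: (6a xor 4d) xor 75 = 27 xor 75 = 52
byte 5: (ae xor 68) xor 73 = c6 xor 73 = b5
byte 6: (48 xor 22) xor 20 = 6a xor 20 = 4a
byte 7: (b4 xor 3b) xor 6c = 8f xor 6c = e3
byte 8: (10 xor df) xor 6f = cf xor 6f = a0
byte 9: (85 xor 61) xor 67 = e4 xor 67 = 83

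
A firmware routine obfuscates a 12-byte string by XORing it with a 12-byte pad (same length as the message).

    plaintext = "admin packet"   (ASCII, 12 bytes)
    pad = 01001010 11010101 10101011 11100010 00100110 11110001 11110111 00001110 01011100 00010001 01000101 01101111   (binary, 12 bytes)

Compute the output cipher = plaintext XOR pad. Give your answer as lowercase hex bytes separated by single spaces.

2b b1 c6 8b 48 d1 87 6f 3f 7a 20 1b

XOR is its own inverse, so applying the key byte-wise gives the result directly.
61 ⊕ 4a = 2b
64 ⊕ d5 = b1
6d ⊕ ab = c6
69 ⊕ e2 = 8b
6e ⊕ 26 = 48
20 ⊕ f1 = d1
70 ⊕ f7 = 87
61 ⊕ 0e = 6f
63 ⊕ 5c = 3f
6b ⊕ 11 = 7a
65 ⊕ 45 = 20
74 ⊕ 6f = 1b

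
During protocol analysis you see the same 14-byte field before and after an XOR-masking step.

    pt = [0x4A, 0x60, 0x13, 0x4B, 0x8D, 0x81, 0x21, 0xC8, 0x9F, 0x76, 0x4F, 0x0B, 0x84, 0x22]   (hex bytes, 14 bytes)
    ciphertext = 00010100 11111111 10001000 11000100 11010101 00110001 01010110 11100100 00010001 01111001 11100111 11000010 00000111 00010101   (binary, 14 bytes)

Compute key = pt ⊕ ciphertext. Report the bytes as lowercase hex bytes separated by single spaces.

5e 9f 9b 8f 58 b0 77 2c 8e 0f a8 c9 83 37

Since ciphertext = pt ⊕ key, XORing both sides with pt gives key = pt ⊕ ciphertext.
01001010 xor 00010100 = 01011110
01100000 xor 11111111 = 10011111
00010011 xor 10001000 = 10011011
01001011 xor 11000100 = 10001111
10001101 xor 11010101 = 01011000
10000001 xor 00110001 = 10110000
00100001 xor 01010110 = 01110111
11001000 xor 11100100 = 00101100
10011111 xor 00010001 = 10001110
01110110 xor 01111001 = 00001111
01001111 xor 11100111 = 10101000
00001011 xor 11000010 = 11001001
10000100 xor 00000111 = 10000011
00100010 xor 00010101 = 00110111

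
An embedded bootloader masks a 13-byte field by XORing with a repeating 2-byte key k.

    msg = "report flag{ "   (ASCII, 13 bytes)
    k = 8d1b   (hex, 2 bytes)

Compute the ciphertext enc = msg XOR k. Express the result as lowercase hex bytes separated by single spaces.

The 2-byte key repeats, so the effective keystream is 8d 1b 8d 1b 8d 1b 8d 1b 8d 1b 8d 1b 8d.
byte 0: 72 ⊕ 8d = ff
byte 1: 65 ⊕ 1b = 7e
byte 2: 70 ⊕ 8d = fd
byte 3: 6f ⊕ 1b = 74
byte 4: 72 ⊕ 8d = ff
byte 5: 74 ⊕ 1b = 6f
byte 6: 20 ⊕ 8d = ad
byte 7: 66 ⊕ 1b = 7d
byte 8: 6c ⊕ 8d = e1
byte 9: 61 ⊕ 1b = 7a
byte 10: 67 ⊕ 8d = ea
byte 11: 7b ⊕ 1b = 60
byte 12: 20 ⊕ 8d = ad

ff 7e fd 74 ff 6f ad 7d e1 7a ea 60 ad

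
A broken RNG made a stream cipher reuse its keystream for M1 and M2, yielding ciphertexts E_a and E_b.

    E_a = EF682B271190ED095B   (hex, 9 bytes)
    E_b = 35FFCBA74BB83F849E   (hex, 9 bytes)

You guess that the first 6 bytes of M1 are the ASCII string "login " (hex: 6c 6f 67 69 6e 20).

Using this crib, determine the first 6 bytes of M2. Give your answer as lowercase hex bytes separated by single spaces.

First, E_a ⊕ E_b = (M1 ⊕ K) ⊕ (M2 ⊕ K) = M1 ⊕ M2, so the key drops out. Then M2 = (M1 ⊕ M2) ⊕ M1 over the first 6 bytes.
byte 0: (ef ^ 35) ^ 6c = da ^ 6c = b6
byte 1: (68 ^ ff) ^ 6f = 97 ^ 6f = f8
byte 2: (2b ^ cb) ^ 67 = e0 ^ 67 = 87
byte 3: (27 ^ a7) ^ 69 = 80 ^ 69 = e9
byte 4: (11 ^ 4b) ^ 6e = 5a ^ 6e = 34
byte 5: (90 ^ b8) ^ 20 = 28 ^ 20 = 08

b6 f8 87 e9 34 08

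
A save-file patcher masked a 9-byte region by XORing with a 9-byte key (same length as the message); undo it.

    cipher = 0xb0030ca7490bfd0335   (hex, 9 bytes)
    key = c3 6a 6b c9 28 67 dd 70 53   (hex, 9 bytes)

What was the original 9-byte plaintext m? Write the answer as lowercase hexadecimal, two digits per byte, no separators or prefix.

7369676e616c207366

b0 XOR c3 = 73
03 XOR 6a = 69
0c XOR 6b = 67
a7 XOR c9 = 6e
49 XOR 28 = 61
0b XOR 67 = 6c
fd XOR dd = 20
03 XOR 70 = 73
35 XOR 53 = 66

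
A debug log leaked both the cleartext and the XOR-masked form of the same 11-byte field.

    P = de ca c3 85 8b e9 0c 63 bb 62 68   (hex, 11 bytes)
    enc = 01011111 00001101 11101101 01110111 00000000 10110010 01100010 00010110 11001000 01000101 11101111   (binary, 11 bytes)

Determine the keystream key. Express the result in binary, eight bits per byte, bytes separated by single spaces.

10000001 11000111 00101110 11110010 10001011 01011011 01101110 01110101 01110011 00100111 10000111

Since enc = P ⊕ key, XORing both sides with P gives key = P ⊕ enc.
byte 0: 222 XOR  95 = 129
byte 1: 202 XOR  13 = 199
byte 2: 195 XOR 237 =  46
byte 3: 133 XOR 119 = 242
byte 4: 139 XOR   0 = 139
byte 5: 233 XOR 178 =  91
byte 6:  12 XOR  98 = 110
byte 7:  99 XOR  22 = 117
byte 8: 187 XOR 200 = 115
byte 9:  98 XOR  69 =  39
byte 10: 104 XOR 239 = 135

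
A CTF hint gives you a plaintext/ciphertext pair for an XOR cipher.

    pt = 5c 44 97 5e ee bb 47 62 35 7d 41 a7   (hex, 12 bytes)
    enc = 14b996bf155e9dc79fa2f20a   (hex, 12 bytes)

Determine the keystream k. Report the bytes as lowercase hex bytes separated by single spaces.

Since enc = pt ⊕ k, XORing both sides with pt gives k = pt ⊕ enc.
5c XOR 14 = 48
44 XOR b9 = fd
97 XOR 96 = 01
5e XOR bf = e1
ee XOR 15 = fb
bb XOR 5e = e5
47 XOR 9d = da
62 XOR c7 = a5
35 XOR 9f = aa
7d XOR a2 = df
41 XOR f2 = b3
a7 XOR 0a = ad

48 fd 01 e1 fb e5 da a5 aa df b3 ad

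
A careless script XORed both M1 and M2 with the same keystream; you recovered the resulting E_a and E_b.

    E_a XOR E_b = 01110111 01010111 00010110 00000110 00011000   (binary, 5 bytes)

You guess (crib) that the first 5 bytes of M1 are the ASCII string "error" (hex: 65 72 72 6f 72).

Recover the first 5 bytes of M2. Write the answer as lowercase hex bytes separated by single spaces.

Since E_a ⊕ E_b = M1 ⊕ M2, XORing with the guessed M1 bytes yields the corresponding M2 bytes: M2 = (E_a ⊕ E_b) ⊕ M1.
77 XOR 65 = 12
57 XOR 72 = 25
16 XOR 72 = 64
06 XOR 6f = 69
18 XOR 72 = 6a

12 25 64 69 6a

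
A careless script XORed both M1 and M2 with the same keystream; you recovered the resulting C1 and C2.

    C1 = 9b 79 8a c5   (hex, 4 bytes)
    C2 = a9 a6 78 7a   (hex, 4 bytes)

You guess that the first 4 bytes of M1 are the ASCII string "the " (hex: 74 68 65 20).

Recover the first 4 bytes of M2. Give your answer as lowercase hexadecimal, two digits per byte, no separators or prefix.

46b7979f

First, C1 ⊕ C2 = (M1 ⊕ K) ⊕ (M2 ⊕ K) = M1 ⊕ M2, so the key drops out. Then M2 = (M1 ⊕ M2) ⊕ M1 over the first 4 bytes.
byte 0: (9b XOR a9) XOR 74 = 32 XOR 74 = 46
byte 1: (79 XOR a6) XOR 68 = df XOR 68 = b7
byte 2: (8a XOR 78) XOR 65 = f2 XOR 65 = 97
byte 3: (c5 XOR 7a) XOR 20 = bf XOR 20 = 9f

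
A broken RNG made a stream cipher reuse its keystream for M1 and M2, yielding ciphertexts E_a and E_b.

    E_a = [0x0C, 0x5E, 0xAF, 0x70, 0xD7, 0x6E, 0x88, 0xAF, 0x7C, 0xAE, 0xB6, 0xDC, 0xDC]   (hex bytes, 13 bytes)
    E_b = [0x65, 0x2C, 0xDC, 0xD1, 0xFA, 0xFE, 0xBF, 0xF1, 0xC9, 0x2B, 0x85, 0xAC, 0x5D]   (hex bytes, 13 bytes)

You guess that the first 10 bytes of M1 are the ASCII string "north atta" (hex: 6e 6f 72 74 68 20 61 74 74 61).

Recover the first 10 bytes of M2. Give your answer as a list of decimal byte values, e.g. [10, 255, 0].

First, E_a ⊕ E_b = (M1 ⊕ K) ⊕ (M2 ⊕ K) = M1 ⊕ M2, so the key drops out. Then M2 = (M1 ⊕ M2) ⊕ M1 over the first 10 bytes.
byte 0: (0c ^ 65) ^ 6e = 69 ^ 6e = 07
byte 1: (5e ^ 2c) ^ 6f = 72 ^ 6f = 1d
byte 2: (af ^ dc) ^ 72 = 73 ^ 72 = 01
byte 3: (70 ^ d1) ^ 74 = a1 ^ 74 = d5
byte 4: (d7 ^ fa) ^ 68 = 2d ^ 68 = 45
byte 5: (6e ^ fe) ^ 20 = 90 ^ 20 = b0
byte 6: (88 ^ bf) ^ 61 = 37 ^ 61 = 56
byte 7: (af ^ f1) ^ 74 = 5e ^ 74 = 2a
byte 8: (7c ^ c9) ^ 74 = b5 ^ 74 = c1
byte 9: (ae ^ 2b) ^ 61 = 85 ^ 61 = e4

[7, 29, 1, 213, 69, 176, 86, 42, 193, 228]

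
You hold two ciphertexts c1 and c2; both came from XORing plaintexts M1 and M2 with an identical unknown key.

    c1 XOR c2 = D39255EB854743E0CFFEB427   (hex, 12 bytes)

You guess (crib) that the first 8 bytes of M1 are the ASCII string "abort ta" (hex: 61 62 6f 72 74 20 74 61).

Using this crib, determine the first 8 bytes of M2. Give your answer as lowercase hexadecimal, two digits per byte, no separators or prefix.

Since c1 ⊕ c2 = M1 ⊕ M2, XORing with the guessed M1 bytes yields the corresponding M2 bytes: M2 = (c1 ⊕ c2) ⊕ M1.
byte 0: d3 XOR 61 = b2
byte 1: 92 XOR 62 = f0
byte 2: 55 XOR 6f = 3a
byte 3: eb XOR 72 = 99
byte 4: 85 XOR 74 = f1
byte 5: 47 XOR 20 = 67
byte 6: 43 XOR 74 = 37
byte 7: e0 XOR 61 = 81

b2f03a99f1673781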